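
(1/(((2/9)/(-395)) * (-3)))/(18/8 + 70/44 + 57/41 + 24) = 20.27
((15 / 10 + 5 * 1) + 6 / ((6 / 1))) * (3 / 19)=45 / 38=1.18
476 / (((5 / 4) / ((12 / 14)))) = 1632 / 5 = 326.40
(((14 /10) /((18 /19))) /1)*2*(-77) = -10241 /45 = -227.58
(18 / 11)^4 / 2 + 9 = 184257 / 14641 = 12.59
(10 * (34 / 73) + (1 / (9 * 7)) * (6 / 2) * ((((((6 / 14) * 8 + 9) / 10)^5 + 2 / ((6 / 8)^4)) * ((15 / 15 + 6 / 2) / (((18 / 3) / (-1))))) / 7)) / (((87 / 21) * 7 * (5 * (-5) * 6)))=-10113878926759009 / 9532261103242500000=-0.00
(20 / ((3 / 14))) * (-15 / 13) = -1400 / 13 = -107.69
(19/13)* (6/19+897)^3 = 4955605568649/4693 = 1055956865.26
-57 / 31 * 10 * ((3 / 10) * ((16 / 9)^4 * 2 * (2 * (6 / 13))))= -9961472 / 97929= -101.72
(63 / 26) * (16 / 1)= 504 / 13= 38.77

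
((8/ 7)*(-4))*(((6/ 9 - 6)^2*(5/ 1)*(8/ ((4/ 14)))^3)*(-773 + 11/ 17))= 1686555852800/ 153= 11023240867.97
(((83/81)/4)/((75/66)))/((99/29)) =2407/36450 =0.07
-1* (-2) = 2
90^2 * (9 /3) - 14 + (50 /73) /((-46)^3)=86282426479 /3552764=24286.00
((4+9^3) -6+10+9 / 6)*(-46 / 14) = -4853 / 2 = -2426.50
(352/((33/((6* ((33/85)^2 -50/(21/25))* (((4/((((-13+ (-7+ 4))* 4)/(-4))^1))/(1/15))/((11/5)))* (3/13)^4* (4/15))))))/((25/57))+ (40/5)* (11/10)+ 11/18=-2513059928293/1430027849250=-1.76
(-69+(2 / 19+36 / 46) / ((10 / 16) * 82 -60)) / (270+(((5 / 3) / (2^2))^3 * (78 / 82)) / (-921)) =-0.26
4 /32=1 /8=0.12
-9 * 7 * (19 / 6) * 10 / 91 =-285 / 13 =-21.92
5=5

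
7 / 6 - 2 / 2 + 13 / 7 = 85 / 42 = 2.02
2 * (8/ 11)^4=8192/ 14641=0.56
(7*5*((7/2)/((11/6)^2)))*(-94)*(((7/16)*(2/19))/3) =-241815/4598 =-52.59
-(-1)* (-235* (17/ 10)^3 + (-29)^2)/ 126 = -2.49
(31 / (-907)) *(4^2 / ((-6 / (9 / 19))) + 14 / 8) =-1147 / 68932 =-0.02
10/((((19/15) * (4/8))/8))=2400/19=126.32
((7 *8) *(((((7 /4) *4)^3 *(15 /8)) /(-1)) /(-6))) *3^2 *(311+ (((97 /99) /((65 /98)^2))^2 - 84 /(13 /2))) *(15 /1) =127295255045621719 /518382150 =245562573.95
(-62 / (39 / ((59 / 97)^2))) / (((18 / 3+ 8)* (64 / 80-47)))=0.00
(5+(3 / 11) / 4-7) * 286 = -1105 / 2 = -552.50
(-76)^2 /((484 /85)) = 122740 /121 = 1014.38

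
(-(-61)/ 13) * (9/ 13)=549/ 169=3.25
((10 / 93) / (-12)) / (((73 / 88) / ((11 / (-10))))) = 0.01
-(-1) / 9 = 1 / 9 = 0.11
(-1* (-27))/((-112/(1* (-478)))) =6453/56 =115.23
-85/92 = -0.92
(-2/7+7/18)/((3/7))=13/54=0.24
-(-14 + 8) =6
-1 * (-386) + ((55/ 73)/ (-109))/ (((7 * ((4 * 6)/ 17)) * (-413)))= 213106157303/ 552088488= 386.00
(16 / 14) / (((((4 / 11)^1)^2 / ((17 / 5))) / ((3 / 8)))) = 6171 / 560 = 11.02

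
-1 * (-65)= 65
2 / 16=0.12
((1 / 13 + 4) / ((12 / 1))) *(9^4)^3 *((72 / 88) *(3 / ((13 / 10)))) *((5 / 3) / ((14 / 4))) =1122657407511975 / 13013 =86271990126.18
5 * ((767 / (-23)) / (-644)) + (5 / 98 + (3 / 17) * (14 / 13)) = 11456563 / 22914164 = 0.50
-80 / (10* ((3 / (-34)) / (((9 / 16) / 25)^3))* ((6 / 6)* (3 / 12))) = 4131 / 1000000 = 0.00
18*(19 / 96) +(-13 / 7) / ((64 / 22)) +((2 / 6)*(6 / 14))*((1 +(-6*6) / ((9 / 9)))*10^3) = -1119345 / 224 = -4997.08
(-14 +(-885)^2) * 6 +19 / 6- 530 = 28192435 / 6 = 4698739.17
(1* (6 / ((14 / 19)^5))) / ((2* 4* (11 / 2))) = 7428297 / 11832128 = 0.63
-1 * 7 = -7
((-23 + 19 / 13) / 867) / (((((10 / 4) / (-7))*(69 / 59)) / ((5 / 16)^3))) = 361375 / 199090944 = 0.00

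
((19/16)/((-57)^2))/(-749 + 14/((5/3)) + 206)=-0.00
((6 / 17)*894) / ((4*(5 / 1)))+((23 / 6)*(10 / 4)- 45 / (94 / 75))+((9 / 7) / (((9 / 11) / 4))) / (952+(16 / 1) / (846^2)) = -13690302603851 / 1299155351340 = -10.54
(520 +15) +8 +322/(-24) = 6355/12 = 529.58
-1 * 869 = -869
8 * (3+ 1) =32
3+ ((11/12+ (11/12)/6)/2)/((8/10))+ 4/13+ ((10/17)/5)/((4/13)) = 554813/127296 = 4.36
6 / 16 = 3 / 8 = 0.38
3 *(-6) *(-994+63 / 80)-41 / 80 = 286037 / 16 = 17877.31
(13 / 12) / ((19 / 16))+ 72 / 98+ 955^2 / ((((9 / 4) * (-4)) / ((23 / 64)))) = -19528308125 / 536256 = -36416.02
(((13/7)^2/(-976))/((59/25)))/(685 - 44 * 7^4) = 4225/296153993744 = 0.00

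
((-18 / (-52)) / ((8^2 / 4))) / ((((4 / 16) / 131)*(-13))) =-1179 / 1352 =-0.87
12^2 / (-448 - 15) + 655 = 303121 / 463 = 654.69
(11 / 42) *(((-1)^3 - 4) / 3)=-55 / 126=-0.44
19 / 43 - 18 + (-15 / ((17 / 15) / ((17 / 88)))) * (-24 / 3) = 1370 / 473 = 2.90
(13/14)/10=13/140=0.09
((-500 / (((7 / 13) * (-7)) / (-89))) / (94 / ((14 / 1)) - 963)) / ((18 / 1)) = 144625 / 210861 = 0.69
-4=-4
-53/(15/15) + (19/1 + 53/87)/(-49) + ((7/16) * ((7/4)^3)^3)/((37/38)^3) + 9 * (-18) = -16126218650213731/113211468152832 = -142.44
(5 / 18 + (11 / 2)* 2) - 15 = -67 / 18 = -3.72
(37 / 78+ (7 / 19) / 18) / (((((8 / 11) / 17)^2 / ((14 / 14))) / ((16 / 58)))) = 9616475 / 128934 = 74.58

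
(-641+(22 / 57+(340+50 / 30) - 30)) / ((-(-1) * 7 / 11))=-68750 / 133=-516.92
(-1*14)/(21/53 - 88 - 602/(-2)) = -371/5655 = -0.07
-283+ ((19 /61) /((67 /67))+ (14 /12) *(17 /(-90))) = -282.91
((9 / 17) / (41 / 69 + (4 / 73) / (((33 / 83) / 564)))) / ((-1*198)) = -5037 / 147547318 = -0.00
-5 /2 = -2.50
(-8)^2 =64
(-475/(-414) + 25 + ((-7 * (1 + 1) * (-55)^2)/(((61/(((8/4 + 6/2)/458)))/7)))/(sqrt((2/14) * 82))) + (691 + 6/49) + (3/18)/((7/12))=14556331/20286- 741125 * sqrt(574)/1145458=702.05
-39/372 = -13/124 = -0.10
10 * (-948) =-9480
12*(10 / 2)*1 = 60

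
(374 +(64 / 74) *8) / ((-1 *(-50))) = 7047 / 925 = 7.62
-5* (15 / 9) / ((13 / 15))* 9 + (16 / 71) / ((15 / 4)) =-1197293 / 13845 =-86.48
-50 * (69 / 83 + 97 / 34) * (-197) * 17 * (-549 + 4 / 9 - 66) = -283216099475 / 747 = -379138018.04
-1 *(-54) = 54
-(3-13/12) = -23/12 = -1.92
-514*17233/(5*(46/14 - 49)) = 31002167/800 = 38752.71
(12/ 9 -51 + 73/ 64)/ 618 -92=-10925669/ 118656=-92.08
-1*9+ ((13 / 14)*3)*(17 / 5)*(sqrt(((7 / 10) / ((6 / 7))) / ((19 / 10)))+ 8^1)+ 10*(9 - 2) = 221*sqrt(114) / 380+ 4787 / 35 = 142.98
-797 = -797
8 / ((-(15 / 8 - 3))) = 64 / 9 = 7.11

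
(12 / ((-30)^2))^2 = 0.00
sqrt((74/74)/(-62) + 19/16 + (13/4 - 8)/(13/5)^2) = sqrt(1217959)/1612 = 0.68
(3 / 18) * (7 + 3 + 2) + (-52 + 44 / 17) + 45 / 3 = -551 / 17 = -32.41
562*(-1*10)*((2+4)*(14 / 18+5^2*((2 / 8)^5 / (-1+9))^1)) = -80884445 / 3072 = -26329.57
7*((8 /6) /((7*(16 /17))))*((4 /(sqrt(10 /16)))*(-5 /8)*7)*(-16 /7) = 68*sqrt(10) /3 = 71.68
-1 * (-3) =3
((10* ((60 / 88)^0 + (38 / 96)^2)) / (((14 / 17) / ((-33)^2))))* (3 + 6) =246685725 / 1792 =137659.44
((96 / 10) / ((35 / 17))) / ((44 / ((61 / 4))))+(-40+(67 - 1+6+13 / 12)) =801557 / 23100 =34.70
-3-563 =-566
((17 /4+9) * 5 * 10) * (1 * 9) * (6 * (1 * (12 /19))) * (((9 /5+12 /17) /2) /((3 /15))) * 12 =548645400 /323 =1698592.57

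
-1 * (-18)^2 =-324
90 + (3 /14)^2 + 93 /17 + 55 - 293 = -142.48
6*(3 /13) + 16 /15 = 478 /195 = 2.45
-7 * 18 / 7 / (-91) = 0.20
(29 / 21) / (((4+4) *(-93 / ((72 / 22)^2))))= -522 / 26257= -0.02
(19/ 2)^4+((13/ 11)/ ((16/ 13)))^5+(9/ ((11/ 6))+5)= 1377302271010249/ 168874213376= 8155.79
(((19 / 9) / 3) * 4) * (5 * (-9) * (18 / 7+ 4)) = -17480 / 21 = -832.38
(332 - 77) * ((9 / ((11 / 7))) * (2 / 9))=3570 / 11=324.55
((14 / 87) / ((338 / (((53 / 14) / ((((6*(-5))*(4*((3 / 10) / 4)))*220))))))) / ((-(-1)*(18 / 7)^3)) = -18179 / 339561668160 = -0.00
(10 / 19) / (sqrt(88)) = 5*sqrt(22) / 418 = 0.06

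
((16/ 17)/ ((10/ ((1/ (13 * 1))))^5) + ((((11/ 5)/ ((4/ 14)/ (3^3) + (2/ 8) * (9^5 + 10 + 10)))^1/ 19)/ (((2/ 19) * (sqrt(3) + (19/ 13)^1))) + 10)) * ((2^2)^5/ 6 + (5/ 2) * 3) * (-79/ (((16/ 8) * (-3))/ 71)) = 18006051063 * sqrt(3)/ 1253808580 + 16476391577841590302413251/ 9892519918246225000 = 1665565.27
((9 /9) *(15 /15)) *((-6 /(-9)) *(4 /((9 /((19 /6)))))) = 76 /81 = 0.94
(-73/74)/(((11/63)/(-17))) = 78183/814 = 96.05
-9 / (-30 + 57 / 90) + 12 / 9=4334 / 2643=1.64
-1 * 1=-1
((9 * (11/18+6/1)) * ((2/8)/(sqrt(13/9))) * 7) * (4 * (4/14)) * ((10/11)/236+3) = 297.42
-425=-425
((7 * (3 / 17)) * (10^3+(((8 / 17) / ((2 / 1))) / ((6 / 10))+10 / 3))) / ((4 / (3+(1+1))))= 895825 / 578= 1549.87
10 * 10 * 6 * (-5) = -3000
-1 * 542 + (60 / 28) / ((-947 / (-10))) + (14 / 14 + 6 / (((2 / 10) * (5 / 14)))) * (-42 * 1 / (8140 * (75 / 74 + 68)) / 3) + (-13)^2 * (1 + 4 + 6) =490454925260 / 372397333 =1317.02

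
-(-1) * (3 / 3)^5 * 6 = 6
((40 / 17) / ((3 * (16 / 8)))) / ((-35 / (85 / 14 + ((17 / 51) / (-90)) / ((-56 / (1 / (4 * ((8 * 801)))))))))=-2353017601 / 34589358720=-0.07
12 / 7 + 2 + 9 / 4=167 / 28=5.96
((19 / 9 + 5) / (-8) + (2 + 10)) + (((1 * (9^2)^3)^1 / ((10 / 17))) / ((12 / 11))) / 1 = 298142401 / 360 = 828173.34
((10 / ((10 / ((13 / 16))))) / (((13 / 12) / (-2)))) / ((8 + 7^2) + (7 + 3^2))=-0.02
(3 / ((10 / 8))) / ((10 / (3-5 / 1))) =-12 / 25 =-0.48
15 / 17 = 0.88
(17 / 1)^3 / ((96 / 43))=211259 / 96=2200.61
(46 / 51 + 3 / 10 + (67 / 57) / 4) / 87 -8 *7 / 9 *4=-24.87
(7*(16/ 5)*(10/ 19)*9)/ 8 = 252/ 19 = 13.26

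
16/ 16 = 1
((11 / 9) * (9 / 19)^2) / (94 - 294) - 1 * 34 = -2454899 / 72200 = -34.00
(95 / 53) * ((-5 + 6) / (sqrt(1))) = 1.79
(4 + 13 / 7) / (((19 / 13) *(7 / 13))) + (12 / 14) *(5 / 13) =94067 / 12103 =7.77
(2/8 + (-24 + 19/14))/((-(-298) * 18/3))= -209/16688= -0.01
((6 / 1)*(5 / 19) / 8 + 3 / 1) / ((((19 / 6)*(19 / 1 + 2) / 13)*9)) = 351 / 5054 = 0.07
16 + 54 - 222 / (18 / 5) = 25 / 3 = 8.33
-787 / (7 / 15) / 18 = -3935 / 42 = -93.69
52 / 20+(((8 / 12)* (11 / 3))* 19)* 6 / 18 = 2441 / 135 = 18.08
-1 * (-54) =54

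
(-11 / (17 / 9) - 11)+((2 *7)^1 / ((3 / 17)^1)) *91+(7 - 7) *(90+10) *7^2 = 7202.51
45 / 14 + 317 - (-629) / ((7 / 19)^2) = 485519 / 98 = 4954.28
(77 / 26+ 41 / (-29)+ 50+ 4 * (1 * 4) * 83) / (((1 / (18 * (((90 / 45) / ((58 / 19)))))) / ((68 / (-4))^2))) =51404606001 / 10933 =4701784.14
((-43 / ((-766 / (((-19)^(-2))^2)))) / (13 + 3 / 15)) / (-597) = -215 / 3933339560172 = -0.00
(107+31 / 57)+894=57088 / 57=1001.54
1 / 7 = 0.14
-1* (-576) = 576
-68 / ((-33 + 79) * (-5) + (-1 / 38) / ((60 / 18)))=25840 / 87403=0.30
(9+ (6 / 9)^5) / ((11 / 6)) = 4438 / 891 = 4.98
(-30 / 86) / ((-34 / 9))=0.09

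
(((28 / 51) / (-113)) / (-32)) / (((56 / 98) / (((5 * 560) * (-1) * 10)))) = -42875 / 5763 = -7.44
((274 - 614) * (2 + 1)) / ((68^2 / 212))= -795 / 17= -46.76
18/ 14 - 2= -5/ 7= -0.71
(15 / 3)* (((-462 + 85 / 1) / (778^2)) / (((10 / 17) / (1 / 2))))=-6409 / 2421136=-0.00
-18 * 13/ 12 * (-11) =214.50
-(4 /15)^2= -16 /225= -0.07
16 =16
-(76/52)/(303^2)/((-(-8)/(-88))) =209/1193517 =0.00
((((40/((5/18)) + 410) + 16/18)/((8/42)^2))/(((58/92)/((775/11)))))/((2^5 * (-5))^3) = -7930699/19005440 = -0.42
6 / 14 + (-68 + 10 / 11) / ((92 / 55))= -12777 / 322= -39.68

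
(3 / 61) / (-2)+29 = 3535 / 122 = 28.98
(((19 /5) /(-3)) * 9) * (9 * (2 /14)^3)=-513 /1715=-0.30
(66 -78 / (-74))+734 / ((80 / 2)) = 63199 / 740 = 85.40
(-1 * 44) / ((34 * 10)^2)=-11 / 28900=-0.00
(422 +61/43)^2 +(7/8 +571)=2660417967/14792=179855.19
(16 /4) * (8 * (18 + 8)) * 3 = 2496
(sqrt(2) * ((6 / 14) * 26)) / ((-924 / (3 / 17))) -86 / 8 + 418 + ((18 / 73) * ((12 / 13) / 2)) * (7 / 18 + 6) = 1548681 / 3796 -39 * sqrt(2) / 18326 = 407.97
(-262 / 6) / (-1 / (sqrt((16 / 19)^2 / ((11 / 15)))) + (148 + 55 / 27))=-6113445120 / 21004604327 - 3225744 * sqrt(165) / 21004604327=-0.29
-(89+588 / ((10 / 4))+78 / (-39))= -322.20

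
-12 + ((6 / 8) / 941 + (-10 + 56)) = 127979 / 3764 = 34.00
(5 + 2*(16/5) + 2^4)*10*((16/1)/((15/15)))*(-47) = -206048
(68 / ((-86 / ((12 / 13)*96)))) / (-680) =288 / 2795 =0.10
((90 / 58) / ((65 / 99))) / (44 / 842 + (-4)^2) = 375111 / 2547766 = 0.15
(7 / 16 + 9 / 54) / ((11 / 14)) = 203 / 264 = 0.77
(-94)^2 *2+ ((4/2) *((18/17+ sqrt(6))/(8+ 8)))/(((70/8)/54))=27 *sqrt(6)/35+ 10515326/595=17674.71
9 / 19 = 0.47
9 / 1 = 9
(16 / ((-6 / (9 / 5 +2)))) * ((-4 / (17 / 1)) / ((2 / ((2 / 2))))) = 304 / 255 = 1.19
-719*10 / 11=-7190 / 11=-653.64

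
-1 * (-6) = 6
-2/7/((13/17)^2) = -578/1183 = -0.49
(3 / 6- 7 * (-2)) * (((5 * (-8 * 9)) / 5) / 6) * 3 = -522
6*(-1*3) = -18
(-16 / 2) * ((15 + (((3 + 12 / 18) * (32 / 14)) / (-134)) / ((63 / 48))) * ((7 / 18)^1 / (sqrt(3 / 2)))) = -1767188 * sqrt(6) / 113967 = -37.98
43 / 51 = 0.84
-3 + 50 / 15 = 1 / 3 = 0.33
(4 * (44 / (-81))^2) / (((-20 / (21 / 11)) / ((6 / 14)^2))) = -176 / 8505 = -0.02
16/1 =16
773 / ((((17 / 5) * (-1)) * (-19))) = 3865 / 323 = 11.97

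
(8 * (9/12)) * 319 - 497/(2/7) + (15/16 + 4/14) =19681/112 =175.72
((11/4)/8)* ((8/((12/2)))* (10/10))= 11/24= 0.46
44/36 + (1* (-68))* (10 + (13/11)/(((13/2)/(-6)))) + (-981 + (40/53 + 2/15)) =-41574812/26235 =-1584.71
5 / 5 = 1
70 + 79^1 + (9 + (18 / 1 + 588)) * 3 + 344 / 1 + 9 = 2347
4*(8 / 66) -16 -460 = -15692 / 33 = -475.52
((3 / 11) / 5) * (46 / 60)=23 / 550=0.04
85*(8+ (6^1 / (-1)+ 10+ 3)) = 1275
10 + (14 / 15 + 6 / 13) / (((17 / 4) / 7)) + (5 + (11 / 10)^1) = 18.40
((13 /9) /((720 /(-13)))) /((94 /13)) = -2197 /609120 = -0.00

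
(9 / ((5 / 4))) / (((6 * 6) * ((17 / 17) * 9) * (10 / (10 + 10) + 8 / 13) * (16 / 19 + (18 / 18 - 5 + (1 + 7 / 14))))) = -988 / 82215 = -0.01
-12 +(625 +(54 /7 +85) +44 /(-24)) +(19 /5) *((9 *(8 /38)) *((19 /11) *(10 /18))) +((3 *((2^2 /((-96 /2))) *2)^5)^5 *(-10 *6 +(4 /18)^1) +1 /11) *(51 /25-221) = 350101315906368071202023 /506743559792728473600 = 690.88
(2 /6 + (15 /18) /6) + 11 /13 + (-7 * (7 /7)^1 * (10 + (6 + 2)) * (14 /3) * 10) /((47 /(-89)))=11135.79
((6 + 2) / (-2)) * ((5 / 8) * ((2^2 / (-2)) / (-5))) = -1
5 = 5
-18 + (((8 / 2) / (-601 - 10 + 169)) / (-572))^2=-18.00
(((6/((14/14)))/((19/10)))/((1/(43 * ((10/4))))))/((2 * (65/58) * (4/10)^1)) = 93525/247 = 378.64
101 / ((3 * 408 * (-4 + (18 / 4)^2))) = 101 / 19890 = 0.01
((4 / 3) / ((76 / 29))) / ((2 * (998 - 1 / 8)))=0.00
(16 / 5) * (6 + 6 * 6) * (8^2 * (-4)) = -172032 / 5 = -34406.40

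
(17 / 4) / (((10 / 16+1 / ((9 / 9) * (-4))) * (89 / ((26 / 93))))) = 884 / 24831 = 0.04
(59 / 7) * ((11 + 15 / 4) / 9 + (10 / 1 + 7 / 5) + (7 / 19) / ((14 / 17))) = 388751 / 3420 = 113.67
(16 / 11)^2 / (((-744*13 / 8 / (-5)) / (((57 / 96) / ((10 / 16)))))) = 1216 / 146289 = 0.01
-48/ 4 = -12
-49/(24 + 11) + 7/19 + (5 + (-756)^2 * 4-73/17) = 3692122034/1615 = 2286143.67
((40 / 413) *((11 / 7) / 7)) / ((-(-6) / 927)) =67980 / 20237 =3.36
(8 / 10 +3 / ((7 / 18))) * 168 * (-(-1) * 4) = 28608 / 5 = 5721.60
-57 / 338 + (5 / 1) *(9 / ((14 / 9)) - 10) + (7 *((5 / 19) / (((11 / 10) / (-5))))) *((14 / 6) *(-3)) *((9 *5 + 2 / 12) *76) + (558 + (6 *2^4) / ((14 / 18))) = 7880301599 / 39039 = 201857.16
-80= -80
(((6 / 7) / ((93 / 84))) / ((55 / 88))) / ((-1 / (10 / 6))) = -64 / 31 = -2.06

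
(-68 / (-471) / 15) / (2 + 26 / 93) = 527 / 124815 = 0.00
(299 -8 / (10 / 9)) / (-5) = -58.36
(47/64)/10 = 47/640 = 0.07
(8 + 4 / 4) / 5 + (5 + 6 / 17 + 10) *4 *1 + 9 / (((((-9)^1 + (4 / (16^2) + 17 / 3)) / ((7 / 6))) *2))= 476703 / 7735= 61.63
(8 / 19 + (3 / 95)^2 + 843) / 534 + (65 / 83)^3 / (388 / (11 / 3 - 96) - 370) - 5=-488695905667249609 / 142816641269028150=-3.42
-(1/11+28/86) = -197/473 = -0.42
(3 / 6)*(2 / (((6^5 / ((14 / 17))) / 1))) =7 / 66096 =0.00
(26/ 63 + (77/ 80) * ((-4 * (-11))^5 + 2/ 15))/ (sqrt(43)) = 2000021513377 * sqrt(43)/ 541800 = 24206382.65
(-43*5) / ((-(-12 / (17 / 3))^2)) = 62135 / 1296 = 47.94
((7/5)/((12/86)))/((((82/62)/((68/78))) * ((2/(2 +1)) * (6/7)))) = 1110389/95940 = 11.57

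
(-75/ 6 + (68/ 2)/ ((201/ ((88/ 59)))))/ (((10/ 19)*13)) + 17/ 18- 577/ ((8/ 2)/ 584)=-779248006697/ 9250020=-84242.85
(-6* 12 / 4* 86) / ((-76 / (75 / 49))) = 29025 / 931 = 31.18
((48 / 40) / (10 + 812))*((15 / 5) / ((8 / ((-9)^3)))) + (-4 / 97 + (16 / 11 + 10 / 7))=99983777 / 40930120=2.44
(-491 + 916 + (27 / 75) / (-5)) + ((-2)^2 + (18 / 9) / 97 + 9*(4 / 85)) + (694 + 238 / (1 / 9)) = 673074834 / 206125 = 3265.37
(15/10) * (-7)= -10.50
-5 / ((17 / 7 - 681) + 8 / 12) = 105 / 14236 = 0.01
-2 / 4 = -1 / 2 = -0.50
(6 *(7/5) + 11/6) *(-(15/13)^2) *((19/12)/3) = -29165/4056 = -7.19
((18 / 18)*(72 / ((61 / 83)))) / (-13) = -7.54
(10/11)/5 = 2/11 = 0.18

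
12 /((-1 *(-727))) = 12 /727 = 0.02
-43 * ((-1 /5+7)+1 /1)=-335.40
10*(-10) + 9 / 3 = -97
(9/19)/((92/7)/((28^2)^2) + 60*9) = 9680832/11036148917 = 0.00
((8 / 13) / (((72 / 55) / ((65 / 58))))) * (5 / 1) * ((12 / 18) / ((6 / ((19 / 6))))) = 26125 / 28188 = 0.93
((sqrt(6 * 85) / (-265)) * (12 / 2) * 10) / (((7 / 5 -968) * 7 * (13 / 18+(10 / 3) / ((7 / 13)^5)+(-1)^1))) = 19208 * sqrt(510) / 42110032283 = 0.00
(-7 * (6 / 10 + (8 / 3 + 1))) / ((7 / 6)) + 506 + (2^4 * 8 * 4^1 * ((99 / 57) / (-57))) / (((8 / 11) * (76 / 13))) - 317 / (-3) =59919949 / 102885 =582.40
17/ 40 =0.42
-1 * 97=-97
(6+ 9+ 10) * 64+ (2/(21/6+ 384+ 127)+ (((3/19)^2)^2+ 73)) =224350421590/134100309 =1673.00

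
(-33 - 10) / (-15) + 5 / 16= 763 / 240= 3.18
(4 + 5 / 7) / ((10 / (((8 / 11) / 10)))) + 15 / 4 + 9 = 8949 / 700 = 12.78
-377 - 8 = -385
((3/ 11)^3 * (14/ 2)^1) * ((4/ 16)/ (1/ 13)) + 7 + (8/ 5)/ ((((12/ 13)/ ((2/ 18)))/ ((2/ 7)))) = 37816973/ 5031180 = 7.52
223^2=49729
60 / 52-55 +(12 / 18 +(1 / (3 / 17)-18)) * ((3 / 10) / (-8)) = -11109 / 208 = -53.41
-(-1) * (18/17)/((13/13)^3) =18/17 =1.06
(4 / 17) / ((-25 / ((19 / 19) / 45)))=-4 / 19125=-0.00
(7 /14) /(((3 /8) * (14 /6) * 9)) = 4 /63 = 0.06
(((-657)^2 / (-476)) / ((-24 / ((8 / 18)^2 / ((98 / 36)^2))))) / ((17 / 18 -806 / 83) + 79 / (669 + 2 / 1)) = -288477933084 / 2477201158859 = -0.12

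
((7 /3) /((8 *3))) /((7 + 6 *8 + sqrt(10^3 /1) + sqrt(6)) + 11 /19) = 133 /(72 *(19 *sqrt(6) + 190 *sqrt(10) + 1056)) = 0.00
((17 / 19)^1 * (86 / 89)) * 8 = 11696 / 1691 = 6.92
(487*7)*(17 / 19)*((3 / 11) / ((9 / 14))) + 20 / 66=811532 / 627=1294.31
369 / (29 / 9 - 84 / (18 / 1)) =-255.46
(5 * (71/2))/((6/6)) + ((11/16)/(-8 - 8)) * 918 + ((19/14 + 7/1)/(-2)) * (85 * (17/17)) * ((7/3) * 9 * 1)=-937049/128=-7320.70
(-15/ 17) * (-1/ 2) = 15/ 34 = 0.44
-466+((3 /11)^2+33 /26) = -1461809 /3146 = -464.66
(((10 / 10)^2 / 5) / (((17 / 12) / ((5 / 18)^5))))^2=390625 / 7165729364544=0.00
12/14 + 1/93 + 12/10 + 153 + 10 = 537296/3255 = 165.07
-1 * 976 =-976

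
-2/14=-1/7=-0.14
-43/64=-0.67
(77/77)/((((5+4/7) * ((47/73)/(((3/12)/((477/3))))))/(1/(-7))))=-73/1165788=-0.00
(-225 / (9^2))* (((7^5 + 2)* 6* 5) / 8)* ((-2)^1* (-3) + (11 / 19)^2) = -1601757625 / 1444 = -1109250.43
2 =2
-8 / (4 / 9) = -18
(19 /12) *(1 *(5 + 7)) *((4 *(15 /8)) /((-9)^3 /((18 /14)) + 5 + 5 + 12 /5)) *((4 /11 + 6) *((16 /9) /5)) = -53200 /91509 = -0.58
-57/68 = -0.84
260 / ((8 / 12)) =390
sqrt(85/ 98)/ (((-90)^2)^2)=sqrt(170)/ 918540000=0.00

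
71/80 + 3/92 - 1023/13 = -77.77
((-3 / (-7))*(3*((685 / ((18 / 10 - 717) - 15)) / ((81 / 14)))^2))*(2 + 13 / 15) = 0.10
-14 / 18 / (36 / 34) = -119 / 162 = -0.73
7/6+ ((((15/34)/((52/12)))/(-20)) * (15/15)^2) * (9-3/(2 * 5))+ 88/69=2925053/1219920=2.40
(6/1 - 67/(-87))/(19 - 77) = -589/5046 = -0.12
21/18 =7/6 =1.17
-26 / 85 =-0.31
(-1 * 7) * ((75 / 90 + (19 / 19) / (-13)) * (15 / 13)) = -2065 / 338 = -6.11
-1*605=-605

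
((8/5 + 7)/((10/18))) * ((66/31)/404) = 12771/156550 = 0.08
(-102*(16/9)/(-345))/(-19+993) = 272/504045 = 0.00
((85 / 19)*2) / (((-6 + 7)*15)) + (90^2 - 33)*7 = 3218767 / 57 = 56469.60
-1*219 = -219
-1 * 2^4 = -16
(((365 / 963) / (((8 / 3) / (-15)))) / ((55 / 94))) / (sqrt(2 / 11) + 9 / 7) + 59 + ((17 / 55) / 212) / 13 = 840595* sqrt(22) / 3733444 + 1061963037 / 19026205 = 56.87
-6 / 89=-0.07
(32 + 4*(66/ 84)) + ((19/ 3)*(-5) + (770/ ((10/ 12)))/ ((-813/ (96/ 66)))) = 1.82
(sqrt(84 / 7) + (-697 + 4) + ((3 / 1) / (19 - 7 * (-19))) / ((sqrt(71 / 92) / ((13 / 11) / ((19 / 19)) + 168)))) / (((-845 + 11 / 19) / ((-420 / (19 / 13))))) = -45045 / 191 + 130 * sqrt(3) / 191 + 362895 * sqrt(1633) / 11336996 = -233.37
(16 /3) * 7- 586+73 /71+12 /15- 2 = -548.84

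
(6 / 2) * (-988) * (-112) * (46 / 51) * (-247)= -1257273472 / 17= -73957263.06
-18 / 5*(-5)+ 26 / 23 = 19.13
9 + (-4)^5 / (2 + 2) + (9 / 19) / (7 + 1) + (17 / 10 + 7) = -181063 / 760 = -238.24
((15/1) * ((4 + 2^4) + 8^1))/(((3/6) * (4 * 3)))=70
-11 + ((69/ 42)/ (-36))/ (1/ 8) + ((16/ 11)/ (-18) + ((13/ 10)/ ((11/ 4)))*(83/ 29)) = -338062/ 33495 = -10.09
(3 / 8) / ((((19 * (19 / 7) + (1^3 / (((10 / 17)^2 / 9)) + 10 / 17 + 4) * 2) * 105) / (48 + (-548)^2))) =490960 / 51613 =9.51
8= 8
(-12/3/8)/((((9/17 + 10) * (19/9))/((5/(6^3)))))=-85/163248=-0.00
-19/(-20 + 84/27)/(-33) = -3/88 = -0.03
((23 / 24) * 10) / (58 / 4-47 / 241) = 0.67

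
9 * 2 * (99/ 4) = 891/ 2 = 445.50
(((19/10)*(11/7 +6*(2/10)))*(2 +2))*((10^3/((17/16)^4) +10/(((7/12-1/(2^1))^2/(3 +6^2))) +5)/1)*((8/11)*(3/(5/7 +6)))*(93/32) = 489154882624821/431803570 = 1132818.06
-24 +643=619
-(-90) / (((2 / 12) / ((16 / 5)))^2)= 165888 / 5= 33177.60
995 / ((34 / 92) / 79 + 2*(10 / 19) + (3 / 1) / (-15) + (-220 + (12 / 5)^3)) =-8587596250 / 1772054287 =-4.85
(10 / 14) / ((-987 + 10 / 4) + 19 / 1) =-10 / 13517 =-0.00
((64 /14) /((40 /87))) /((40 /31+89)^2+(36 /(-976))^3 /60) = 0.00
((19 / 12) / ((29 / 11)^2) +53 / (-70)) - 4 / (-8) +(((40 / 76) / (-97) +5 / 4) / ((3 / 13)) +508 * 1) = 83547966574 / 162746115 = 513.36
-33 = -33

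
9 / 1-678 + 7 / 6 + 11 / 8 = -15995 / 24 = -666.46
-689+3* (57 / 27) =-2048 / 3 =-682.67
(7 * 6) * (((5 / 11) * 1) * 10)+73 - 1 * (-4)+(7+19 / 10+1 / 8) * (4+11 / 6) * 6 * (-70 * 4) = -969948 / 11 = -88177.09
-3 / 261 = -1 / 87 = -0.01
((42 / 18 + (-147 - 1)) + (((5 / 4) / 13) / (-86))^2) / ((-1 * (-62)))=-8739468533 / 3719773824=-2.35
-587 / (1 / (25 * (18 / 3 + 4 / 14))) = -645700 / 7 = -92242.86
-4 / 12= -1 / 3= -0.33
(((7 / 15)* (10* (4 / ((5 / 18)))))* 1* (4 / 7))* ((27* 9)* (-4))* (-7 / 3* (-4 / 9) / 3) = -64512 / 5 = -12902.40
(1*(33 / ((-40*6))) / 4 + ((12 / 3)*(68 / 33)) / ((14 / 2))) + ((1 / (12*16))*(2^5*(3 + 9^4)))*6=485295379 / 73920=6565.14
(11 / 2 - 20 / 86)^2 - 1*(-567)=4398741 / 7396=594.75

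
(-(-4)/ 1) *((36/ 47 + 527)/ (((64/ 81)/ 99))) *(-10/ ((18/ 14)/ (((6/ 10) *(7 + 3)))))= -2320631775/ 188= -12343786.04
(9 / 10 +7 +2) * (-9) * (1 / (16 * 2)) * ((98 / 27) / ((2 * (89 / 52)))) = -21021 / 7120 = -2.95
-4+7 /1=3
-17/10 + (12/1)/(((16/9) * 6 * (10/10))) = -23/40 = -0.58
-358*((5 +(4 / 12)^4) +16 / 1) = -609316 / 81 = -7522.42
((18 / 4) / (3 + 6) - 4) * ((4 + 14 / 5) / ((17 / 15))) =-21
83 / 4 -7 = 55 / 4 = 13.75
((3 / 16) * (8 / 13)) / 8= 3 / 208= 0.01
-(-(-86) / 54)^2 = -1849 / 729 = -2.54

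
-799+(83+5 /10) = -1431 /2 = -715.50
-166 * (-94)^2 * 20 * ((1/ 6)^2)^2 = -1833470/ 81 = -22635.43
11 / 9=1.22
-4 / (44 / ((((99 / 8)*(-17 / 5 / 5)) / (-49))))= -153 / 9800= -0.02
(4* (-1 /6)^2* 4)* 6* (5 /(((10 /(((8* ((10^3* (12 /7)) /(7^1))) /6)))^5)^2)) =4398046511104000000000000000000000 /239376798892836003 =18372902183694559.45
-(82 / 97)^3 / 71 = -551368 / 64799783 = -0.01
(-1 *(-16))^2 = 256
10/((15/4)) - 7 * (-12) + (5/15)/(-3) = 779/9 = 86.56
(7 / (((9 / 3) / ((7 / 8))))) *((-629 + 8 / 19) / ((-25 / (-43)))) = -8387967 / 3800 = -2207.36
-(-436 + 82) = 354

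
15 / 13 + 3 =54 / 13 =4.15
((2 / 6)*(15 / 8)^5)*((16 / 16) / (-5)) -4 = -181697 / 32768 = -5.54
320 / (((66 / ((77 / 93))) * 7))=160 / 279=0.57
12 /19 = 0.63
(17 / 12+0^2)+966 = 11609 / 12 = 967.42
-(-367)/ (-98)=-367/ 98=-3.74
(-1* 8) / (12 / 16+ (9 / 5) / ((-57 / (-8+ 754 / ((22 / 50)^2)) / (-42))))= -367840 / 237056613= -0.00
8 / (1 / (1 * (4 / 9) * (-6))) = -64 / 3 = -21.33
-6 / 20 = -3 / 10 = -0.30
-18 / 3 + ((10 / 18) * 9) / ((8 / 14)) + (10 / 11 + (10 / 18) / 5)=1493 / 396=3.77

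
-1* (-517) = 517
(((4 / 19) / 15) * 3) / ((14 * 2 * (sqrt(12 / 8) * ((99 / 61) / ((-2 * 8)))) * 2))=-488 * sqrt(6) / 197505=-0.01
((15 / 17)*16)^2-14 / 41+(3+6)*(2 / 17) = 2370100 / 11849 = 200.03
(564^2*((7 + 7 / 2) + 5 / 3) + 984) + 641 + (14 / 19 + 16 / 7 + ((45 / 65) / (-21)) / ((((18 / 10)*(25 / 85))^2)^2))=14640509764502 / 3781323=3871795.60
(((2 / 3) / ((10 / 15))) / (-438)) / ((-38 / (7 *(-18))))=-21 / 2774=-0.01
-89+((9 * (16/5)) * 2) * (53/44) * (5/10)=-2987/55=-54.31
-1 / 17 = -0.06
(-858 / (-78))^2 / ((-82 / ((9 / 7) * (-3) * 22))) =35937 / 287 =125.22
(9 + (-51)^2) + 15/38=99195/38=2610.39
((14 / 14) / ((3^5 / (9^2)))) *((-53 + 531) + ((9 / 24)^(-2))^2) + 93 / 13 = 579181 / 3159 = 183.34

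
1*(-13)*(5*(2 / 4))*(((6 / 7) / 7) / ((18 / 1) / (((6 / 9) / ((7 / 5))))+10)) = -975 / 11711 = -0.08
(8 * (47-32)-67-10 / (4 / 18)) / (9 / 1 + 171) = 2 / 45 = 0.04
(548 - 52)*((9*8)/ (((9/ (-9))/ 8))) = -285696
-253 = -253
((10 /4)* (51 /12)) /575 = 17 /920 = 0.02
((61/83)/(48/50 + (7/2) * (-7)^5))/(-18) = 1525/2197059219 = 0.00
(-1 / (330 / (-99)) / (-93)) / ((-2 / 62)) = 1 / 10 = 0.10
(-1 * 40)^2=1600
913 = 913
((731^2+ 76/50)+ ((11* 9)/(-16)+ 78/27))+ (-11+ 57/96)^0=1923696797/3600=534360.22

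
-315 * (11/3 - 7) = 1050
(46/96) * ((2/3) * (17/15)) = 391/1080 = 0.36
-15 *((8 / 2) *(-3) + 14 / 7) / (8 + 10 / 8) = 600 / 37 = 16.22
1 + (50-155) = -104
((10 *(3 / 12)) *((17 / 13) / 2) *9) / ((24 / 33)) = 8415 / 416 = 20.23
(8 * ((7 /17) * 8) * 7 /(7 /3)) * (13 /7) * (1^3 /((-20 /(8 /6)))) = -832 /85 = -9.79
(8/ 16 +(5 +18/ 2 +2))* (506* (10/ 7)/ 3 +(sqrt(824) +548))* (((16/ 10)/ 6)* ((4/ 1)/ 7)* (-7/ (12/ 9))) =-364496/ 35 - 132* sqrt(206)/ 5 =-10793.08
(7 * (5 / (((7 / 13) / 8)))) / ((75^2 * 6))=52 / 3375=0.02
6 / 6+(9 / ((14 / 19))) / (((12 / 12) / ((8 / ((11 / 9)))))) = 6233 / 77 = 80.95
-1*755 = -755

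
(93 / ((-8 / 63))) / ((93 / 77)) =-606.38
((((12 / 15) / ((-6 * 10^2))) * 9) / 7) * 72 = -108 / 875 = -0.12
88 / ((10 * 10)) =22 / 25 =0.88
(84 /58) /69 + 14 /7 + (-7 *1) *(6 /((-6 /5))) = 24693 /667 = 37.02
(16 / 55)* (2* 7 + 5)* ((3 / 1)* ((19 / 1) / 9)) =5776 / 165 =35.01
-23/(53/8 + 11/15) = -2760/883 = -3.13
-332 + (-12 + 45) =-299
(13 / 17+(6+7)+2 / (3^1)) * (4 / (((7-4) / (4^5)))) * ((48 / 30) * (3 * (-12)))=-96468992 / 85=-1134929.32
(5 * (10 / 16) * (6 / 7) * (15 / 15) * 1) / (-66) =-25 / 616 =-0.04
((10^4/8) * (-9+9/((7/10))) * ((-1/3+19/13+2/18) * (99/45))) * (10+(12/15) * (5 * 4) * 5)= 107662500/91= 1183104.40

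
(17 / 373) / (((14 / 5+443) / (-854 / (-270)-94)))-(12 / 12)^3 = -22656730 / 22448259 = -1.01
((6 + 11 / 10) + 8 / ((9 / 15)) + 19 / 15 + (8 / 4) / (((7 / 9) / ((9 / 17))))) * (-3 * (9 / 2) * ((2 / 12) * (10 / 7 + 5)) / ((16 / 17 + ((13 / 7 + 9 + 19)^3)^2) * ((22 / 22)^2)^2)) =-1779047361 / 3778290713910616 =-0.00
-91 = -91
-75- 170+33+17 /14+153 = -809 /14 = -57.79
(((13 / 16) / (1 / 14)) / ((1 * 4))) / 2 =91 / 64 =1.42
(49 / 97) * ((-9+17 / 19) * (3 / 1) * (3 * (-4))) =271656 / 1843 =147.40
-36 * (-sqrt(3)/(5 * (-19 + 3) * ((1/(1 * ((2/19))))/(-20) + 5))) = -0.17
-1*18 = -18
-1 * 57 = -57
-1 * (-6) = 6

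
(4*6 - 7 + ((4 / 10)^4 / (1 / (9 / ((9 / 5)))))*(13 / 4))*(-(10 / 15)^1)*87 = -126266 / 125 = -1010.13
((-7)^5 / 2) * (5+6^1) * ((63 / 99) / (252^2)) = -2401 / 2592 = -0.93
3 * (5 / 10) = 3 / 2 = 1.50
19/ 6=3.17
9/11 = 0.82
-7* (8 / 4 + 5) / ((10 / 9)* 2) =-441 / 20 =-22.05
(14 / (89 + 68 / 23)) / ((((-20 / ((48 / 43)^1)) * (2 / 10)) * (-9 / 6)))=2576 / 90945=0.03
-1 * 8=-8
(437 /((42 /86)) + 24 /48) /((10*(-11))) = -37603 /4620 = -8.14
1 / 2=0.50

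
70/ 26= 35/ 13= 2.69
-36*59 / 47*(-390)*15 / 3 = 4141800 / 47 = 88123.40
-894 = -894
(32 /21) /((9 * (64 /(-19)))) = -19 /378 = -0.05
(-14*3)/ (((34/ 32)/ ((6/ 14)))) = -288/ 17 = -16.94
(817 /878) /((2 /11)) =8987 /1756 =5.12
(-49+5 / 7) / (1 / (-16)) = 5408 / 7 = 772.57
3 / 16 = 0.19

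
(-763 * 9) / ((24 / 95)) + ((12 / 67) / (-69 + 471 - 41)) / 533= -2803358317209 / 103133368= -27181.87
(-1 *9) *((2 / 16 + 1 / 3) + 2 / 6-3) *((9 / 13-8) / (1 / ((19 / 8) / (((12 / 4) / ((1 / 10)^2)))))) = -19133 / 16640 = -1.15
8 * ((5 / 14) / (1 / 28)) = 80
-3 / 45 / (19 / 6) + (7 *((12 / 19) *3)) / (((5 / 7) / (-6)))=-10586 / 95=-111.43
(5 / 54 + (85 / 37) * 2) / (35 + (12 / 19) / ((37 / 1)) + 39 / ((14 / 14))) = 177935 / 2809836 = 0.06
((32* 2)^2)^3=68719476736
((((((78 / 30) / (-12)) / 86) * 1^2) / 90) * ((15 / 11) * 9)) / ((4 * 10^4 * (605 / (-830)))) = 1079 / 91572800000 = 0.00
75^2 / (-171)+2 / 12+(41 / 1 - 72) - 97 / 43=-323453 / 4902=-65.98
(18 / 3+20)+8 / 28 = 184 / 7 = 26.29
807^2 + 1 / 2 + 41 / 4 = 2605039 / 4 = 651259.75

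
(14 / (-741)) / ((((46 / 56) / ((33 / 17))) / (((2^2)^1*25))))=-431200 / 96577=-4.46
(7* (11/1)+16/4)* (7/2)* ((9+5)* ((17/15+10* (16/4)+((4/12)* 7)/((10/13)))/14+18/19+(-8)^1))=-1175769/76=-15470.64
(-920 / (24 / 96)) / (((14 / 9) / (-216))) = 3576960 / 7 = 510994.29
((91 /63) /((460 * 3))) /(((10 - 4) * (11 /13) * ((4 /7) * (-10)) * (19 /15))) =-0.00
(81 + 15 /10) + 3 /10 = 414 /5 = 82.80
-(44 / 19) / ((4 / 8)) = -88 / 19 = -4.63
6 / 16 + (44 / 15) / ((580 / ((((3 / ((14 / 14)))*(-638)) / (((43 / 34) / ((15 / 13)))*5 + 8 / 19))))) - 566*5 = -6476236193 / 2287400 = -2831.27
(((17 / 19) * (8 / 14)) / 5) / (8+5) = 68 / 8645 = 0.01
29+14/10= 152/5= 30.40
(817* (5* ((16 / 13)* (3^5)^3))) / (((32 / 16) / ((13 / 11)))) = 468922280760 / 11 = 42629298250.91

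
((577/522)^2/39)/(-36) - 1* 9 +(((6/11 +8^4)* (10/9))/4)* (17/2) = 40665926488237/4208242896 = 9663.40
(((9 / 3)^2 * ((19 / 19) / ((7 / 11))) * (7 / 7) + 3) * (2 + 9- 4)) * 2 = 240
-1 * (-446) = 446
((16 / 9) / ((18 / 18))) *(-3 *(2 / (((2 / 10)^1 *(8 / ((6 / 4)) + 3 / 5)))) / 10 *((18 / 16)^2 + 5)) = -2005 / 356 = -5.63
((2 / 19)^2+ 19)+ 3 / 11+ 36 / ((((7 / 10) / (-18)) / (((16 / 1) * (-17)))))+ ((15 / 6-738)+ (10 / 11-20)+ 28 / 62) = 432679336883 / 1723414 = 251059.43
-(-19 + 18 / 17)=305 / 17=17.94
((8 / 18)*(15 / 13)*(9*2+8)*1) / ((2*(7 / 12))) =80 / 7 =11.43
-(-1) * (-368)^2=135424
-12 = -12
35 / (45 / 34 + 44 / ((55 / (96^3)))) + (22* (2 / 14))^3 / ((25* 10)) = 640861791254 / 5158905262875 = 0.12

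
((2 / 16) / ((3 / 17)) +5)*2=137 / 12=11.42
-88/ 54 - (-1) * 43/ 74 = -2095/ 1998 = -1.05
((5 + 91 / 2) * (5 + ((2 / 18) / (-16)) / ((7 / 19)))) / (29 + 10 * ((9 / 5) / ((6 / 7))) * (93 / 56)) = 507121 / 128772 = 3.94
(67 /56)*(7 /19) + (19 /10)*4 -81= -72.96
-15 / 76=-0.20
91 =91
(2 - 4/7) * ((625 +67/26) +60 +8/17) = 1520585/1547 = 982.93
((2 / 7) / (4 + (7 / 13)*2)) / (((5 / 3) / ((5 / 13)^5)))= 625 / 2199197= 0.00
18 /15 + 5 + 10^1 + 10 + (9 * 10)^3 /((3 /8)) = 9720131 /5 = 1944026.20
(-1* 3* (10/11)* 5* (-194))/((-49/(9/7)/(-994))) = 37189800/539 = 68997.77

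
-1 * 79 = -79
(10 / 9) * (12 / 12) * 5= 50 / 9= 5.56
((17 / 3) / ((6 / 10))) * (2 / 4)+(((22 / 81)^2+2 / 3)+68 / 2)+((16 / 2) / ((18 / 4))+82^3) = 7235592053 / 13122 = 551409.24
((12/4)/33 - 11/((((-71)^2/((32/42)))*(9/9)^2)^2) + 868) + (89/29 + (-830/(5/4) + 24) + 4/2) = 833520873255034/3574889871399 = 233.16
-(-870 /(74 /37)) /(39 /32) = 4640 /13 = 356.92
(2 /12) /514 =1 /3084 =0.00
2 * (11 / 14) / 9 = 11 / 63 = 0.17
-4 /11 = -0.36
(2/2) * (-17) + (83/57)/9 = -8638/513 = -16.84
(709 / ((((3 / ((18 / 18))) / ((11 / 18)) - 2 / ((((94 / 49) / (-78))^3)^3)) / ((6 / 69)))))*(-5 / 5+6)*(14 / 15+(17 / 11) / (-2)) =42053565787782675559 / 515962282199182462743099311606580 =0.00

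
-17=-17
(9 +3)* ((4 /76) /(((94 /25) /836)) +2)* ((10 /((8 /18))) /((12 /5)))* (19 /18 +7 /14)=2397.87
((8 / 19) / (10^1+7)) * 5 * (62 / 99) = 2480 / 31977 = 0.08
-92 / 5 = -18.40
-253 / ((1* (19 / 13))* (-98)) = 3289 / 1862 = 1.77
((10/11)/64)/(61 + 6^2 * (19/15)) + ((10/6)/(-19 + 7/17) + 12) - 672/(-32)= 1463363821/44464992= 32.91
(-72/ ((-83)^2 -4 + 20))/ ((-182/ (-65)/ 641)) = -23076/ 9667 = -2.39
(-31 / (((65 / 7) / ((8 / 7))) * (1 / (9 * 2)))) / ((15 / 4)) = -5952 / 325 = -18.31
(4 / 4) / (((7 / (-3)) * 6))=-1 / 14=-0.07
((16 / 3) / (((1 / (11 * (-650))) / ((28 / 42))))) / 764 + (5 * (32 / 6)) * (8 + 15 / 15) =355360 / 1719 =206.72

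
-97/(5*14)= -97/70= -1.39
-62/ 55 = -1.13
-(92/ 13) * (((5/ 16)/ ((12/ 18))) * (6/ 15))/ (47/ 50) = -1725/ 1222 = -1.41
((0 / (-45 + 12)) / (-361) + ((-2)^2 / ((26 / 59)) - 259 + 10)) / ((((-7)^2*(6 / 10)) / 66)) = -343090 / 637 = -538.60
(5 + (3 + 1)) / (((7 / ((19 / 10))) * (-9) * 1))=-19 / 70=-0.27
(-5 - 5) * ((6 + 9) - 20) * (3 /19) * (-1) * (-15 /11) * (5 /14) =3.84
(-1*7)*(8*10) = -560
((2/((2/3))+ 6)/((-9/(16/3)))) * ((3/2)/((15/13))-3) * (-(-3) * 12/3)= 108.80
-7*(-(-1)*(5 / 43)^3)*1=-875 / 79507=-0.01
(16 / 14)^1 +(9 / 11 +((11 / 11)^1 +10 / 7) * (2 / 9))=1733 / 693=2.50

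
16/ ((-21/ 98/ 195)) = -14560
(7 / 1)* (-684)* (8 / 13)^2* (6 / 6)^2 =-306432 / 169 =-1813.21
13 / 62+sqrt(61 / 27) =13 / 62+sqrt(183) / 9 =1.71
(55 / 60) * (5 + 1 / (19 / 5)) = 275 / 57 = 4.82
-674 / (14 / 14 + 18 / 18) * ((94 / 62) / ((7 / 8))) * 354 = -44856048 / 217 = -206709.90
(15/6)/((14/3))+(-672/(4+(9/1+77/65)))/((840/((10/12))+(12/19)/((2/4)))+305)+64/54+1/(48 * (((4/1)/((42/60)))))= 2351144176631/1392446885760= 1.69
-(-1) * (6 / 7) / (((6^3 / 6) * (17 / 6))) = 1 / 119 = 0.01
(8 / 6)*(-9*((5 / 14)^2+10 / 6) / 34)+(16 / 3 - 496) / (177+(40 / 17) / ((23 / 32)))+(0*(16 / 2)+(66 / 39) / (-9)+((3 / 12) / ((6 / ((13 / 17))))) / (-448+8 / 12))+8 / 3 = -64643431157807 / 73753458931152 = -0.88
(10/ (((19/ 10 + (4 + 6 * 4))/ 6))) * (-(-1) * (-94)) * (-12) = 676800/ 299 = 2263.55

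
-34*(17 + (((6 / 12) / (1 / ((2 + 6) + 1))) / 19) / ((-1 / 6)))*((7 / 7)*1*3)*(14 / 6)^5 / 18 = -84572824 / 13851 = -6105.90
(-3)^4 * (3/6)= 40.50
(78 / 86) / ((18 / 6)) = 13 / 43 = 0.30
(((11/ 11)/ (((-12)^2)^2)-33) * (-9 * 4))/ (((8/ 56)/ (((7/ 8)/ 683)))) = 33530063/ 3147264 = 10.65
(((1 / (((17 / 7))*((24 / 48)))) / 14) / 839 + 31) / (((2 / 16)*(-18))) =-1768616 / 128367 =-13.78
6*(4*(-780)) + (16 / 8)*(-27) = -18774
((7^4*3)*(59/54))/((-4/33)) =-1558249/24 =-64927.04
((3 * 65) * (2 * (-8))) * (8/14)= -12480/7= -1782.86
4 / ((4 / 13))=13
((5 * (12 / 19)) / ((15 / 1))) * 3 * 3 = 1.89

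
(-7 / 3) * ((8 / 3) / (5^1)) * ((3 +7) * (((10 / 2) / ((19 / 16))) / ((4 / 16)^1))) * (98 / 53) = -387.54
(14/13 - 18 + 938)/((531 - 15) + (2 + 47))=1.63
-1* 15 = -15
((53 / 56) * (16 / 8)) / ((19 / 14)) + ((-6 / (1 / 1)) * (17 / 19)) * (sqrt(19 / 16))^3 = 53 / 38 - 51 * sqrt(19) / 32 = -5.55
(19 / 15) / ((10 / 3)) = 19 / 50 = 0.38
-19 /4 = -4.75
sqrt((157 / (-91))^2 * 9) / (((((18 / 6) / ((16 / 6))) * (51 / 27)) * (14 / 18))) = 3.13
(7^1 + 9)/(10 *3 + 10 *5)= 1/5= 0.20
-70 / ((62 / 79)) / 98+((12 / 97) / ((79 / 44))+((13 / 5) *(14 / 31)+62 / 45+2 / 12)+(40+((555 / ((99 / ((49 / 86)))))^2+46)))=1313602015669439 / 13393168774524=98.08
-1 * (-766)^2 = -586756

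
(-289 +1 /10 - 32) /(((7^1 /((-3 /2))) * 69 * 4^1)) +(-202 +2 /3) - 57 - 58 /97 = -969561301 /3748080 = -258.68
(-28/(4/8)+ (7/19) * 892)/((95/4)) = 11.48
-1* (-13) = 13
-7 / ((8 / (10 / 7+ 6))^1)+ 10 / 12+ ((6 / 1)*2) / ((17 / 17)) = 19 / 3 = 6.33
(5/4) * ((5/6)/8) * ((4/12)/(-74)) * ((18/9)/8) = -25/170496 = -0.00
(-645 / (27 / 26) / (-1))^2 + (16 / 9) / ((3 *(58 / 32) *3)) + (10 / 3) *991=304651562 / 783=389082.45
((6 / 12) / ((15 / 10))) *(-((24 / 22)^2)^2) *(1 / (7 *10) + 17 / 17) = -245376 / 512435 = -0.48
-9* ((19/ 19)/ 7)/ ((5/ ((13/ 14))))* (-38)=2223/ 245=9.07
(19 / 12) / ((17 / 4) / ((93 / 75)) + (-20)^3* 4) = -589 / 11902725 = -0.00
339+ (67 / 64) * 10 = 11183 / 32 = 349.47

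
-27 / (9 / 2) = -6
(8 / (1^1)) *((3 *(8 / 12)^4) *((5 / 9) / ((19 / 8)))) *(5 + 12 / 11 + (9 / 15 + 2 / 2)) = 48128 / 5643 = 8.53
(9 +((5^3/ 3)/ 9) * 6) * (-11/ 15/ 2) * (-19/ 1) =69179/ 270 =256.22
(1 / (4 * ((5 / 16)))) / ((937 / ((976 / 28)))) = 976 / 32795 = 0.03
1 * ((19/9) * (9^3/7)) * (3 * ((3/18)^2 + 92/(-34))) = -840807/476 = -1766.40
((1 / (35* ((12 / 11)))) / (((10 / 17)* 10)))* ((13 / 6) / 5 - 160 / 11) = -79169 / 1260000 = -0.06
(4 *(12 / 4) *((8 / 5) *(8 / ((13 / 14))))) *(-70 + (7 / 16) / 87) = -21824992 / 1885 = -11578.25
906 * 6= 5436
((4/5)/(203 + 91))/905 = 2/665175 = 0.00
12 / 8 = 3 / 2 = 1.50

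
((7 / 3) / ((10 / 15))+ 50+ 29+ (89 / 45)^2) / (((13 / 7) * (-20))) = -2449769 / 1053000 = -2.33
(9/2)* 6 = 27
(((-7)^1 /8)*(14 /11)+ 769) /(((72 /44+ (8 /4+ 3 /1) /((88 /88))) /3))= 101361 /292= 347.13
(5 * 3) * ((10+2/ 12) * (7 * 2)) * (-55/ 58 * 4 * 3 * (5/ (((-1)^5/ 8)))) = 28182000/ 29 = 971793.10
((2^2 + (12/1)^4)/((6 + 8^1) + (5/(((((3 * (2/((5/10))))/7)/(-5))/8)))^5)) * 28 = -0.00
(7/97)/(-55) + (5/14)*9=239977/74690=3.21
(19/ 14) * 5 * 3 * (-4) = -570/ 7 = -81.43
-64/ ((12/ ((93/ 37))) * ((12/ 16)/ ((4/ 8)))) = -992/ 111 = -8.94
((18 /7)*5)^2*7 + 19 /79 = 640033 /553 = 1157.38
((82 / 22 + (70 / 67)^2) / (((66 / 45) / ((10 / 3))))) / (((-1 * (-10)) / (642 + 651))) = 1538340285 / 1086338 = 1416.08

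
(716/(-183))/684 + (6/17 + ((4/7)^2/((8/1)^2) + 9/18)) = 88870259/104268276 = 0.85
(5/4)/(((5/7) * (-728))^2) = 1/216320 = 0.00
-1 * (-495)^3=121287375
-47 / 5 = -9.40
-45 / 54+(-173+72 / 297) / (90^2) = -228451 / 267300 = -0.85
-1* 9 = -9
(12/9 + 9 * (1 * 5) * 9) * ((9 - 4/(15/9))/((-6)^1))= -13409/30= -446.97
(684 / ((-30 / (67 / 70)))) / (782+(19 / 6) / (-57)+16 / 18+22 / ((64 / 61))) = -366624 / 13503875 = -0.03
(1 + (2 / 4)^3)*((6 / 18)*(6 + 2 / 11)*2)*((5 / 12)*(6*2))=255 / 11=23.18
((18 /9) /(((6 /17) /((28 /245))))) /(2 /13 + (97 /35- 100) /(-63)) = 18564 /48649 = 0.38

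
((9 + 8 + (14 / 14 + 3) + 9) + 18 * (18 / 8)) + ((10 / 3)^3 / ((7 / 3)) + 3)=11261 / 126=89.37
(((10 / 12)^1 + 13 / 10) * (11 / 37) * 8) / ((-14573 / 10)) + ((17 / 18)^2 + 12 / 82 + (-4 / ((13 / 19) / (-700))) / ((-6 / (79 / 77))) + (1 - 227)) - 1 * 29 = -75144746726953 / 78790206924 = -953.73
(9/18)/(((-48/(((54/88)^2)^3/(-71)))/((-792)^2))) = 10460353203/2128918528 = 4.91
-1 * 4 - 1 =-5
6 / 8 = 0.75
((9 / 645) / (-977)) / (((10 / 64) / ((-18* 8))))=13824 / 1050275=0.01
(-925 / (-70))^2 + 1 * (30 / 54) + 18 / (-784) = 617929 / 3528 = 175.15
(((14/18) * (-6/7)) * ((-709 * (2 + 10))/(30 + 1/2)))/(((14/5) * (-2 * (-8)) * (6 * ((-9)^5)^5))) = -3545/3678509288933052664858755876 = -0.00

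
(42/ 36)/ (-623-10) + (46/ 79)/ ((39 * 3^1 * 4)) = -1168/ 1950273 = -0.00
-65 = -65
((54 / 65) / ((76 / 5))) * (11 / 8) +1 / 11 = 7219 / 43472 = 0.17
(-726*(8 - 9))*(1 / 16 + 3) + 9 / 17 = 302451 / 136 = 2223.90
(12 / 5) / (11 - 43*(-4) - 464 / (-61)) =732 / 58135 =0.01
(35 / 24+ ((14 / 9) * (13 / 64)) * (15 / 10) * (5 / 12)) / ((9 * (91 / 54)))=545 / 4992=0.11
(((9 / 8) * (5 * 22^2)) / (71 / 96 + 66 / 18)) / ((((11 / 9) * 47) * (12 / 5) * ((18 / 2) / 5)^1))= 5500 / 2209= 2.49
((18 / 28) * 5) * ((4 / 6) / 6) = 5 / 14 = 0.36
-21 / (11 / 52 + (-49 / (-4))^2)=-1456 / 10419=-0.14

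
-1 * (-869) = 869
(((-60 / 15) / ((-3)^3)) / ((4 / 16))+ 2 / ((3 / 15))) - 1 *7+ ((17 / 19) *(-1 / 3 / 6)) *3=3533 / 1026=3.44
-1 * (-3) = 3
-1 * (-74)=74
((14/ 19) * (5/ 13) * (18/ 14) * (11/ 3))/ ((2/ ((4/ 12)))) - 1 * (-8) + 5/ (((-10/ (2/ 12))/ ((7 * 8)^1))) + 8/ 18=4.00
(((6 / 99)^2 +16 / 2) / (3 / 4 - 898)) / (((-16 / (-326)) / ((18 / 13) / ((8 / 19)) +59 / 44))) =-470254348 / 558904203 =-0.84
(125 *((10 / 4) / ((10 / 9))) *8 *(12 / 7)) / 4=6750 / 7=964.29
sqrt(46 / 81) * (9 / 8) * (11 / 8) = 11 * sqrt(46) / 64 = 1.17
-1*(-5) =5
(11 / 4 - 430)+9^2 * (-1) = -2033 / 4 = -508.25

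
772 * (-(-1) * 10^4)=7720000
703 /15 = 46.87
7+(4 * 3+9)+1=29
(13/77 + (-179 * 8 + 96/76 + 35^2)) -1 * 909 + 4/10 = -8150139/7315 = -1114.17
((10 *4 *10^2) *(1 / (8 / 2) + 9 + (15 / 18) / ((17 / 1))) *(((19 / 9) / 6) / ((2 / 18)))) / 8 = 4505375 / 306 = 14723.45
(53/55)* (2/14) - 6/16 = -731/3080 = -0.24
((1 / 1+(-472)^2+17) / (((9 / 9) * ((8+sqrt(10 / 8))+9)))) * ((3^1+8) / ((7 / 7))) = 166655896 / 1151 - 4901644 * sqrt(5) / 1151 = 135269.75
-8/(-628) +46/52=3663/4082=0.90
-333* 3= -999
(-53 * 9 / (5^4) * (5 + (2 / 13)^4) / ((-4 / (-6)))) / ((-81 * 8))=2523171 / 285610000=0.01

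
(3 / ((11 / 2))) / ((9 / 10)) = 20 / 33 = 0.61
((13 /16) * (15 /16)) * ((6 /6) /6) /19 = 65 /9728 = 0.01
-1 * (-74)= 74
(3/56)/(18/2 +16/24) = 9/1624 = 0.01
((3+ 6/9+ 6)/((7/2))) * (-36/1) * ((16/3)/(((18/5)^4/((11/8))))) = -4.34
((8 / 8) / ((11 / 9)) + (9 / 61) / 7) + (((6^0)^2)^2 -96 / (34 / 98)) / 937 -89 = -6618070378 / 74818513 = -88.45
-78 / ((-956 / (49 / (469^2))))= 39 / 2145742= 0.00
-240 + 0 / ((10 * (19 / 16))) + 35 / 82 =-239.57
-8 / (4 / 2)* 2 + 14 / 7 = -6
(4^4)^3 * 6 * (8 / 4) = 201326592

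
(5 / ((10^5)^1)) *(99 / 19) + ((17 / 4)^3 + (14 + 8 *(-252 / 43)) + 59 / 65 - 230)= -78684677193 / 424840000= -185.21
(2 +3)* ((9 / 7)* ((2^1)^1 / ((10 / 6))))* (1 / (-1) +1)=0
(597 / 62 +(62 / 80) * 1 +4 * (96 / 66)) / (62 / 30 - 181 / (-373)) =247602249 / 38950384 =6.36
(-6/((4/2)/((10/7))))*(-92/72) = 5.48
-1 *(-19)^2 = -361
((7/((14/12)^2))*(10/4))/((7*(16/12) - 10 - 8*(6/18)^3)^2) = 13.87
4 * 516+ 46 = 2110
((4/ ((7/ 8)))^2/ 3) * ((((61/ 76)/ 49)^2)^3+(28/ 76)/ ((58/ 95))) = 15558754488188214194183/ 3701281829298172656404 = 4.20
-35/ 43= -0.81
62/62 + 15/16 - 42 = -641/16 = -40.06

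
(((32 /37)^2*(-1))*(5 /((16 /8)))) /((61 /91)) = -2.79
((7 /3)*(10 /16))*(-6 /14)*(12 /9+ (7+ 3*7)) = -55 /3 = -18.33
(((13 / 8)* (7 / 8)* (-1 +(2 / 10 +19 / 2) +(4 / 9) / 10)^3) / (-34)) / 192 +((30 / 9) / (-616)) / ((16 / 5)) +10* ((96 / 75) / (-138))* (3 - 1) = -179530509304483 / 539394121728000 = -0.33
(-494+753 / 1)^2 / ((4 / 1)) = 67081 / 4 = 16770.25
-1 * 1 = -1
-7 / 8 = -0.88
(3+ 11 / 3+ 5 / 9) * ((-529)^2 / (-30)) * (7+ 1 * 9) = -29103464 / 27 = -1077906.07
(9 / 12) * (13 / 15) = 13 / 20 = 0.65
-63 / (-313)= 63 / 313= 0.20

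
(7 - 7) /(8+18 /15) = 0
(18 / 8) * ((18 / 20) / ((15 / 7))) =189 / 200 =0.94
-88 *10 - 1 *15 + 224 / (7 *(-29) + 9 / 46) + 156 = -6904435 / 9329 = -740.10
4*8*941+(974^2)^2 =899986183088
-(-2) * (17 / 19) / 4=17 / 38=0.45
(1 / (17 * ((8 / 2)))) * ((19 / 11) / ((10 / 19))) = 361 / 7480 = 0.05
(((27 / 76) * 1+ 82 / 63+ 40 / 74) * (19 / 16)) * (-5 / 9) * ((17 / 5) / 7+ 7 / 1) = -50995811 / 4699296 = -10.85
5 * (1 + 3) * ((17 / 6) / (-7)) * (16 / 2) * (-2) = 2720 / 21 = 129.52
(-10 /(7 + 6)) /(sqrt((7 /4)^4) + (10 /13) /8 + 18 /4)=-160 /1593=-0.10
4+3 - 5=2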